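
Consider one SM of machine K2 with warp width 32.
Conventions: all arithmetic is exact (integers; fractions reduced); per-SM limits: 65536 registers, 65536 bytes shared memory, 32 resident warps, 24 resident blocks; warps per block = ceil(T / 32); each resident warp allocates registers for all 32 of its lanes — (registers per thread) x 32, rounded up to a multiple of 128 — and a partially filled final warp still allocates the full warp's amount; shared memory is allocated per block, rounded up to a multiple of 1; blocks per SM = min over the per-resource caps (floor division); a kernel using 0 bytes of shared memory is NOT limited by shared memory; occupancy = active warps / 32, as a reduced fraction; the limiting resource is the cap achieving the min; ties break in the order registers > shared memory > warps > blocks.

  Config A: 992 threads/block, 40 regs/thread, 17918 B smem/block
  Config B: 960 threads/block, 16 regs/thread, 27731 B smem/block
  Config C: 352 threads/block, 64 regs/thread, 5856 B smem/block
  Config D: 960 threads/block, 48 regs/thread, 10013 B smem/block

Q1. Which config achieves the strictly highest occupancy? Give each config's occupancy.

occupancies: A 31/32, B 15/16, C 11/16, D 15/16

Answer: A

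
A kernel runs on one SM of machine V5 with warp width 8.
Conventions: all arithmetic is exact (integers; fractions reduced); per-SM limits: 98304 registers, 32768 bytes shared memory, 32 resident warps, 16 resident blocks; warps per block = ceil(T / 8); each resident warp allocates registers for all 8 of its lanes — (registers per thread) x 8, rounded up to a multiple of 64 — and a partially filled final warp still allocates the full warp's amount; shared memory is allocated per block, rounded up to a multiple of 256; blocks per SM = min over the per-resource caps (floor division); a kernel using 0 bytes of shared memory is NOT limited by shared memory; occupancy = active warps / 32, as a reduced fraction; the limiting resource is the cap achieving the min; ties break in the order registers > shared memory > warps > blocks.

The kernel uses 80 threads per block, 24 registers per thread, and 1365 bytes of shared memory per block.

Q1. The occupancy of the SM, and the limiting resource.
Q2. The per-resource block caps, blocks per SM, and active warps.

Answer: occupancy 15/16, limited by warps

registers: 51 blocks
shared memory: 21 blocks
warps: 3 blocks
blocks: 16 blocks

Answer: 3 blocks, 30 active warps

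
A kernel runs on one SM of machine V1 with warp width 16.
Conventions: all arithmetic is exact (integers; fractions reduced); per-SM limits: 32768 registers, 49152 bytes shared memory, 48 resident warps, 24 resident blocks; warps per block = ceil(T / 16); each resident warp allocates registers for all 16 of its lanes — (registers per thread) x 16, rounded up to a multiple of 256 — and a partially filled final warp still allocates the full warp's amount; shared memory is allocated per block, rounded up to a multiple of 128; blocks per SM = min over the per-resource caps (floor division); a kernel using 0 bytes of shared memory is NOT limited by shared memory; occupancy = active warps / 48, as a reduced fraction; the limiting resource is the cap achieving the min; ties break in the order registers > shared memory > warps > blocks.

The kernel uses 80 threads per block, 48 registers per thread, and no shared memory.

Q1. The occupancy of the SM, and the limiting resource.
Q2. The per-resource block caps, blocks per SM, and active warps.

Answer: occupancy 5/6, limited by registers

registers: 8 blocks
shared memory: no limit (kernel uses none)
warps: 9 blocks
blocks: 24 blocks

Answer: 8 blocks, 40 active warps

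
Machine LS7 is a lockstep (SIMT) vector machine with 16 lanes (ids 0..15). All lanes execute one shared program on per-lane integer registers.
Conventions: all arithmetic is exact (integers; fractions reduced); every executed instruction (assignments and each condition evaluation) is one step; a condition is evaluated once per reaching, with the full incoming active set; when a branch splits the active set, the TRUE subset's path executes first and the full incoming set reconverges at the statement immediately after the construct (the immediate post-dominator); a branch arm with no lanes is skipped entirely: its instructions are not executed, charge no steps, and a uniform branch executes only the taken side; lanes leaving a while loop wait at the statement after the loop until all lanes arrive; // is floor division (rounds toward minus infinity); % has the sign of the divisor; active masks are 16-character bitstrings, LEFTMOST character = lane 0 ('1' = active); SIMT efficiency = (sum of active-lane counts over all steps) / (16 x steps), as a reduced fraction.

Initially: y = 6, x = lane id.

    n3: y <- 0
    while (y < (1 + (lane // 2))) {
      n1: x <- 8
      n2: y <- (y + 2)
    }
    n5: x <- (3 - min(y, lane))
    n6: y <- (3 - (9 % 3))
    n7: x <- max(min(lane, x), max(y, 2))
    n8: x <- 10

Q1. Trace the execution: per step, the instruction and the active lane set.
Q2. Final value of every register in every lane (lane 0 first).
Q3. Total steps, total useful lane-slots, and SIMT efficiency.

step 0: y <- 0                       1111111111111111
step 1: eval (y < (1 + (lane // 2))) 1111111111111111
step 2: x <- 8                       1111111111111111
step 3: y <- (y + 2)                 1111111111111111
step 4: eval (y < (1 + (lane // 2))) 1111111111111111
step 5: x <- 8                       0000111111111111
step 6: y <- (y + 2)                 0000111111111111
step 7: eval (y < (1 + (lane // 2))) 0000111111111111
step 8: x <- 8                       0000000011111111
step 9: y <- (y + 2)                 0000000011111111
step 10: eval (y < (1 + (lane // 2))) 0000000011111111
step 11: x <- 8                       0000000000001111
step 12: y <- (y + 2)                 0000000000001111
step 13: eval (y < (1 + (lane // 2))) 0000000000001111
step 14: x <- (3 - min(y, lane))      1111111111111111
step 15: y <- (3 - (9 % 3))           1111111111111111
step 16: x <- max(min(lane, x), max(y, 2)) 1111111111111111
step 17: x <- 10                      1111111111111111

Answer: 18 steps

y: 3,3,3,3,3,3,3,3,3,3,3,3,3,3,3,3
x: 10,10,10,10,10,10,10,10,10,10,10,10,10,10,10,10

steps = 18; useful = 216; efficiency = 216/288 = 3/4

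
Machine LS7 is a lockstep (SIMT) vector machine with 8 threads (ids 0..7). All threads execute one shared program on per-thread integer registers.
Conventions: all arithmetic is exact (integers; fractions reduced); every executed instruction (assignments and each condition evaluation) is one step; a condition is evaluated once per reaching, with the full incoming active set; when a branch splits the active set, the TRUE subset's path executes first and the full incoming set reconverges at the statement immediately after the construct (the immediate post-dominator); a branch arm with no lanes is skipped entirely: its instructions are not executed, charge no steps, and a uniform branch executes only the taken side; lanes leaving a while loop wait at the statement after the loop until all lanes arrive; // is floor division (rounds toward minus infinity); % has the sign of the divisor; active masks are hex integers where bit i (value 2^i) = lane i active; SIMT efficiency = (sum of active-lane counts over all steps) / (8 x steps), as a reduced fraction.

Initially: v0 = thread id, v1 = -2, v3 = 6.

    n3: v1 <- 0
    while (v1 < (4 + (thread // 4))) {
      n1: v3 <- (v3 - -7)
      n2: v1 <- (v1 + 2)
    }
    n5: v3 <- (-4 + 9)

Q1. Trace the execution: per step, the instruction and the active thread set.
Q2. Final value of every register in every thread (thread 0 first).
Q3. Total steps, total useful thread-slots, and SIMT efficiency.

step 0: v1 <- 0                      0xff
step 1: eval (v1 < (4 + (thread // 4))) 0xff
step 2: v3 <- (v3 - -7)              0xff
step 3: v1 <- (v1 + 2)               0xff
step 4: eval (v1 < (4 + (thread // 4))) 0xff
step 5: v3 <- (v3 - -7)              0xff
step 6: v1 <- (v1 + 2)               0xff
step 7: eval (v1 < (4 + (thread // 4))) 0xff
step 8: v3 <- (v3 - -7)              0xf0
step 9: v1 <- (v1 + 2)               0xf0
step 10: eval (v1 < (4 + (thread // 4))) 0xf0
step 11: v3 <- (-4 + 9)               0xff

Answer: 12 steps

v0: 0,1,2,3,4,5,6,7
v1: 4,4,4,4,6,6,6,6
v3: 5,5,5,5,5,5,5,5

steps = 12; useful = 84; efficiency = 84/96 = 7/8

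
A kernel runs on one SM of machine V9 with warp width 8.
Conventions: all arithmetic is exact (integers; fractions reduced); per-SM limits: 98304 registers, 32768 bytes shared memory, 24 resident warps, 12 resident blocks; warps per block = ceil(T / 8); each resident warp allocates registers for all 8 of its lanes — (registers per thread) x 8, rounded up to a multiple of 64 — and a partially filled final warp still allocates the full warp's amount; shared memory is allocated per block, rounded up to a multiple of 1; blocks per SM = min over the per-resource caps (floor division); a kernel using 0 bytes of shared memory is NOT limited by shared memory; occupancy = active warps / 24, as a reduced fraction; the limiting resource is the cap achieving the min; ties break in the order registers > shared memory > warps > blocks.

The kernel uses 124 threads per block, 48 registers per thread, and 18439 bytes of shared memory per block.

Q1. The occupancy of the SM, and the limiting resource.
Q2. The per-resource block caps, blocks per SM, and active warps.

Answer: occupancy 2/3, limited by shared memory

registers: 16 blocks
shared memory: 1 block
warps: 1 block
blocks: 12 blocks

Answer: 1 block, 16 active warps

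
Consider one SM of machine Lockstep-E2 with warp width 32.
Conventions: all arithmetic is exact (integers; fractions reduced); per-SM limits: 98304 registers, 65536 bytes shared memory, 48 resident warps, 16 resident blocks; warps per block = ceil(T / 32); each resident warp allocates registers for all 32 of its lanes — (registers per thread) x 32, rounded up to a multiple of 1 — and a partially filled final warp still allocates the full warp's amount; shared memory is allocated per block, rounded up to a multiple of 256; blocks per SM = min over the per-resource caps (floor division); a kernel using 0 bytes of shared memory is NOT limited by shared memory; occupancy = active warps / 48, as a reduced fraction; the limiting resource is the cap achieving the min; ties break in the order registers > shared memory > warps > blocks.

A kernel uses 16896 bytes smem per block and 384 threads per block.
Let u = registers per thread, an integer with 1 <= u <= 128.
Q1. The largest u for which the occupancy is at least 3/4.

Answer: u = 85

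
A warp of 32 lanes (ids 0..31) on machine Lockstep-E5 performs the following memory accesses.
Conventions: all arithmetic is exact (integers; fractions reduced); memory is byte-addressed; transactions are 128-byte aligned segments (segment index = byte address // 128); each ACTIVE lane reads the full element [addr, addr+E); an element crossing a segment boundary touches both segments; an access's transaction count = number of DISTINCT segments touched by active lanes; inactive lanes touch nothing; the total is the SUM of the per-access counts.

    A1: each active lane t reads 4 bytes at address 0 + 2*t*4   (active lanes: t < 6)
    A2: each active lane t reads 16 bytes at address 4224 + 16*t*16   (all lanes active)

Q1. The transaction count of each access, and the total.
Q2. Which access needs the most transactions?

A1: 1 transaction
A2: 32 transactions

Answer: 1,32; total 33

Answer: A2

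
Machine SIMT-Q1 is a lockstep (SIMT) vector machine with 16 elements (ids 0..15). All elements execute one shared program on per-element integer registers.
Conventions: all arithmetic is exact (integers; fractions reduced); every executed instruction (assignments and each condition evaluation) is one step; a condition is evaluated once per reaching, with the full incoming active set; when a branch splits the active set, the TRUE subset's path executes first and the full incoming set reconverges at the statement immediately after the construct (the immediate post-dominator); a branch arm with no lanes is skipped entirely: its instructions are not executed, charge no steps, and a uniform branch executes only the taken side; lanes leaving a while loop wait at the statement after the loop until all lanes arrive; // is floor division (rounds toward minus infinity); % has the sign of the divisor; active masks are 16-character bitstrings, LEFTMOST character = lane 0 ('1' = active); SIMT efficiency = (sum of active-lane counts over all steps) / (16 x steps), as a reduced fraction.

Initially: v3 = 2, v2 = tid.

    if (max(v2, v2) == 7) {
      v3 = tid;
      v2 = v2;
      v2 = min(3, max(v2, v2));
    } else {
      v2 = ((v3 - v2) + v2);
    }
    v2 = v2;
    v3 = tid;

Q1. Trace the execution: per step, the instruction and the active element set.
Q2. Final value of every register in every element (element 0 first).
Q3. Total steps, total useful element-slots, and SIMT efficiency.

step 0: eval (max(v2, v2) == 7)      1111111111111111
step 1: v3 <- tid                    0000000100000000
step 2: v2 <- v2                     0000000100000000
step 3: v2 <- min(3, max(v2, v2))    0000000100000000
step 4: v2 <- ((v3 - v2) + v2)       1111111011111111
step 5: v2 <- v2                     1111111111111111
step 6: v3 <- tid                    1111111111111111

Answer: 7 steps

v3: 0,1,2,3,4,5,6,7,8,9,10,11,12,13,14,15
v2: 2,2,2,2,2,2,2,3,2,2,2,2,2,2,2,2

steps = 7; useful = 66; efficiency = 66/112 = 33/56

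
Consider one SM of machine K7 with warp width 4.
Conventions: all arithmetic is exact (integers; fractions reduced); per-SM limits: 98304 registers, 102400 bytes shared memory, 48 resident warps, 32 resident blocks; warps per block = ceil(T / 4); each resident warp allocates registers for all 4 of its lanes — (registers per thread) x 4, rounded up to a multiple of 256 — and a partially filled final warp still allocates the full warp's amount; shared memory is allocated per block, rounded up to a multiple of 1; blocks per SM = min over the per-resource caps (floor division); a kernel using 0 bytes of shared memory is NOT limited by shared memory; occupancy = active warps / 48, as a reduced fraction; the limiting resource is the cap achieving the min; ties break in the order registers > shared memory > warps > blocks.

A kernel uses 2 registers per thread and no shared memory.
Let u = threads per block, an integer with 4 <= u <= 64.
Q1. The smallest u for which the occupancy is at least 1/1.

Answer: u = 5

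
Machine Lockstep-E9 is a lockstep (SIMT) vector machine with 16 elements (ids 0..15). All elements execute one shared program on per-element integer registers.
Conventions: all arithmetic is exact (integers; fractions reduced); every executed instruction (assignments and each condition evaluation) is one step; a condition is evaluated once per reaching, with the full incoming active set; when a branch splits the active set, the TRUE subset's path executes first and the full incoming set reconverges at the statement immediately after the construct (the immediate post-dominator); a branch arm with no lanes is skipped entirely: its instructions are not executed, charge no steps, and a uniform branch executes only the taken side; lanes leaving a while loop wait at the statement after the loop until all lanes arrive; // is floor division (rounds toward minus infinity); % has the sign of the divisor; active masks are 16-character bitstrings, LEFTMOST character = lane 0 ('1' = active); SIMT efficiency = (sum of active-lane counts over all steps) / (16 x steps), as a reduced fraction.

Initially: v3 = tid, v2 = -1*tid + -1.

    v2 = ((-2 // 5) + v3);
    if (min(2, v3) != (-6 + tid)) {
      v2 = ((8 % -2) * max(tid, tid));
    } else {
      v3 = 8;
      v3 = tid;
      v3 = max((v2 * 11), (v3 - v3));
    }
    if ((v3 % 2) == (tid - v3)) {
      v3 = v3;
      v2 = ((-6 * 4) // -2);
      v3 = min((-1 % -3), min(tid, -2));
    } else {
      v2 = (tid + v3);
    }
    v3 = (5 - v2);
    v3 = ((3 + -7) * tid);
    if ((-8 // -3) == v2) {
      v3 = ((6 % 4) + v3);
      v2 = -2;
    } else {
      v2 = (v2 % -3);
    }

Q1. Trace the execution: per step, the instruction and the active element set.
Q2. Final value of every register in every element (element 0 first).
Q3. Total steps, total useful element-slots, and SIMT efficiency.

step 0: v2 <- ((-2 // 5) + v3)       1111111111111111
step 1: eval (min(2, v3) != (-6 + tid)) 1111111111111111
step 2: v2 <- ((8 % -2) * max(tid, tid)) 1111111101111111
step 3: v3 <- 8                      0000000010000000
step 4: v3 <- tid                    0000000010000000
step 5: v3 <- max((v2 * 11), (v3 - v3)) 0000000010000000
step 6: eval ((v3 % 2) == (tid - v3)) 1111111111111111
step 7: v3 <- v3                     1010101000101010
step 8: v2 <- ((-6 * 4) // -2)       1010101000101010
step 9: v3 <- min((-1 % -3), min(tid, -2)) 1010101000101010
step 10: v2 <- (tid + v3)             0101010111010101
step 11: v3 <- (5 - v2)               1111111111111111
step 12: v3 <- ((3 + -7) * tid)       1111111111111111
step 13: eval ((-8 // -3) == v2)      1111111111111111
step 14: v3 <- ((6 % 4) + v3)         0100000000000000
step 15: v2 <- -2                     0100000000000000
step 16: v2 <- (v2 % -3)              1011111111111111

Answer: 17 steps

v3: 0,-2,-8,-12,-16,-20,-24,-28,-32,-36,-40,-44,-48,-52,-56,-60
v2: 0,-2,0,0,0,-2,0,-1,-2,0,0,-2,0,-1,0,0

steps = 17; useful = 161; efficiency = 161/272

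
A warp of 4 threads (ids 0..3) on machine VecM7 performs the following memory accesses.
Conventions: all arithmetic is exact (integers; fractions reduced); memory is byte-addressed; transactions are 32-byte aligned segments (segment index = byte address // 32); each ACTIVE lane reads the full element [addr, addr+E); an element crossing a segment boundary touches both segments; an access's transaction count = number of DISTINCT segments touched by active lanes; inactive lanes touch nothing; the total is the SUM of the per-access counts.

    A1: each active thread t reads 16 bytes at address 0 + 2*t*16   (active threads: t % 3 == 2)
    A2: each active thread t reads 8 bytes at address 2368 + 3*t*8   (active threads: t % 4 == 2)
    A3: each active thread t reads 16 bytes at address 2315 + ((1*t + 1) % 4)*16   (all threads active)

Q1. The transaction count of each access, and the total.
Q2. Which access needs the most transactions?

A1: 1 transaction
A2: 1 transaction
A3: 3 transactions

Answer: 1,1,3; total 5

Answer: A3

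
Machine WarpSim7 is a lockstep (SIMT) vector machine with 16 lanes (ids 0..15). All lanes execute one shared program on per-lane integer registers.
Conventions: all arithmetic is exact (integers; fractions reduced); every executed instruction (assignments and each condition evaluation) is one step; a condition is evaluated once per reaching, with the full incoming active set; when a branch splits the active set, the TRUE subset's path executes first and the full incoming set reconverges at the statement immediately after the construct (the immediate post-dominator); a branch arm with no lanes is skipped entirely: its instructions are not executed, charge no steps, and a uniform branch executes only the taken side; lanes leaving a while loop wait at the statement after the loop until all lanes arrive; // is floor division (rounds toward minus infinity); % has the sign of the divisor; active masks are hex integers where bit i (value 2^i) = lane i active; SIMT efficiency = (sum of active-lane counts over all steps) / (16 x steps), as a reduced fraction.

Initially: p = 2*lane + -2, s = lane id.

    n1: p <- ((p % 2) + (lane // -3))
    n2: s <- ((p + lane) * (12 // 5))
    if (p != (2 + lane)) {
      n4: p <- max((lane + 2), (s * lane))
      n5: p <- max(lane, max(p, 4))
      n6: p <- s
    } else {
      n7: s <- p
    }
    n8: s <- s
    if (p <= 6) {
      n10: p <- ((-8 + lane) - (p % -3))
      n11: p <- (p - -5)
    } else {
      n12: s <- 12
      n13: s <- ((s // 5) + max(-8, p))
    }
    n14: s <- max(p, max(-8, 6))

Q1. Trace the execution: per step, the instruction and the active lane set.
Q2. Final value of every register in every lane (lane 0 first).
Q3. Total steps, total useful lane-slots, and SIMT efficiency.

step 0: p <- ((p % 2) + (lane // -3)) 0xffff
step 1: s <- ((p + lane) * (12 // 5)) 0xffff
step 2: eval (p != (2 + lane))       0xffff
step 3: p <- max((lane + 2), (s * lane)) 0xffff
step 4: p <- max(lane, max(p, 4))    0xffff
step 5: p <- s                       0xffff
step 6: s <- s                       0xffff
step 7: eval (p <= 6)                0xffff
step 8: p <- ((-8 + lane) - (p % -3)) 0x003f
step 9: p <- (p - -5)                0x003f
step 10: s <- 12                      0xffc0
step 11: s <- ((s // 5) + max(-8, p)) 0xffc0
step 12: s <- max(p, max(-8, 6))      0xffff

Answer: 13 steps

p: -3,-2,0,2,3,2,8,8,10,12,12,14,16,16,18,20
s: 6,6,6,6,6,6,8,8,10,12,12,14,16,16,18,20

steps = 13; useful = 176; efficiency = 176/208 = 11/13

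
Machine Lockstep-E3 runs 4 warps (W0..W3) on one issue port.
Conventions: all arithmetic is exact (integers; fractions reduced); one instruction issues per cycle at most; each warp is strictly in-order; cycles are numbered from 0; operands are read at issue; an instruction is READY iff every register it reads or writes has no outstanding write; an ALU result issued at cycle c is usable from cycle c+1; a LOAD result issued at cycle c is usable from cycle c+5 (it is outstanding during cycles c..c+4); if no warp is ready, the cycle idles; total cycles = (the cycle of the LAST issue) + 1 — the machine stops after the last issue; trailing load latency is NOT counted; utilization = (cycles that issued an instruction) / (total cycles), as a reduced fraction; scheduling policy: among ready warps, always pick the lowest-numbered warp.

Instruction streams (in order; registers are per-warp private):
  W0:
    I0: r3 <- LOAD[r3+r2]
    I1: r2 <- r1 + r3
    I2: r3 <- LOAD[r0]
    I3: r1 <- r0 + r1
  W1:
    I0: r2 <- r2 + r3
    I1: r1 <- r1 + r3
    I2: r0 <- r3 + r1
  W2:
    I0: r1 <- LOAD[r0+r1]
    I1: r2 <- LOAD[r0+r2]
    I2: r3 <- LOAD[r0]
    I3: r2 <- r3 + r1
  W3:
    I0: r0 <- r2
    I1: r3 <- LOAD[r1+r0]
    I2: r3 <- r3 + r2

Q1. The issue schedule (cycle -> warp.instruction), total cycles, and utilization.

cycle 0: W0.I0
cycle 1: W1.I0
cycle 2: W1.I1
cycle 3: W1.I2
cycle 4: W2.I0
cycle 5: W0.I1
cycle 6: W0.I2
cycle 7: W0.I3
cycle 8: W2.I1
cycle 9: W2.I2
cycle 10: W3.I0
cycle 11: W3.I1
cycle 12: idle
cycle 13: idle
cycle 14: W2.I3
cycle 15: idle
cycle 16: W3.I2

Answer: 17 cycles, utilization 14/17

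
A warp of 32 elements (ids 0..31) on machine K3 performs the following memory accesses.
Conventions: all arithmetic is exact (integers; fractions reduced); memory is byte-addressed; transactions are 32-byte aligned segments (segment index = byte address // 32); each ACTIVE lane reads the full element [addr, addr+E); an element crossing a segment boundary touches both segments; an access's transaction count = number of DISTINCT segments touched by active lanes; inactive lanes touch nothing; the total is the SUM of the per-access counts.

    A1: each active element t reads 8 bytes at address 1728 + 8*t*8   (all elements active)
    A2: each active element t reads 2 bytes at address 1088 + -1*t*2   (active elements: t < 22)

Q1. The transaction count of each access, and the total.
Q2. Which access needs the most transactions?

A1: 32 transactions
A2: 3 transactions

Answer: 32,3; total 35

Answer: A1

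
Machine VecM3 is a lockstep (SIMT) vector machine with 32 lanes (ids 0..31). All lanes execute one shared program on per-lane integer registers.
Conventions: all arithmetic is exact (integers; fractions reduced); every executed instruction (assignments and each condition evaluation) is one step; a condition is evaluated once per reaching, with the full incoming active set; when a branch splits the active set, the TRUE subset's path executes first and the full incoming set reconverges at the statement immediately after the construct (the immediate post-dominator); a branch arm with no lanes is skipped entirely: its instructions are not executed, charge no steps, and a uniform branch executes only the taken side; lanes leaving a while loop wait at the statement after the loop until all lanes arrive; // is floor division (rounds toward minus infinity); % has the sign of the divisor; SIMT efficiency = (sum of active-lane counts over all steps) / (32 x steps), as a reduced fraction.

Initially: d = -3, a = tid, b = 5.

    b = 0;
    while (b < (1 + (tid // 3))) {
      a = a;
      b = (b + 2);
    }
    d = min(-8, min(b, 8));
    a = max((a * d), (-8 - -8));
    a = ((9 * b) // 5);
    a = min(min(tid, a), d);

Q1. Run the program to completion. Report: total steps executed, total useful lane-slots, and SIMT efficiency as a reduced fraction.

Answer: 24 steps, 498 useful, 83/128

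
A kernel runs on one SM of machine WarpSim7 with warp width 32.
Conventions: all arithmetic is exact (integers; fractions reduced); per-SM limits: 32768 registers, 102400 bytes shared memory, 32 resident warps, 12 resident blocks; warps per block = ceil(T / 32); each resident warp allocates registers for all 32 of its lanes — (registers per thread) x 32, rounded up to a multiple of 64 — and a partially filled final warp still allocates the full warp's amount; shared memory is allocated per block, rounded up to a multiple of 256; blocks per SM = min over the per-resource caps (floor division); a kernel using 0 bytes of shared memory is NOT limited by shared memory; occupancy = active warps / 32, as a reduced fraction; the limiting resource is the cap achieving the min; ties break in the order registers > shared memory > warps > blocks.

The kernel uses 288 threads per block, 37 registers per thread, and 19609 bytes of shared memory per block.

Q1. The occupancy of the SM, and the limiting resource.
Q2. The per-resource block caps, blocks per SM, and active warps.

Answer: occupancy 9/16, limited by registers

registers: 2 blocks
shared memory: 5 blocks
warps: 3 blocks
blocks: 12 blocks

Answer: 2 blocks, 18 active warps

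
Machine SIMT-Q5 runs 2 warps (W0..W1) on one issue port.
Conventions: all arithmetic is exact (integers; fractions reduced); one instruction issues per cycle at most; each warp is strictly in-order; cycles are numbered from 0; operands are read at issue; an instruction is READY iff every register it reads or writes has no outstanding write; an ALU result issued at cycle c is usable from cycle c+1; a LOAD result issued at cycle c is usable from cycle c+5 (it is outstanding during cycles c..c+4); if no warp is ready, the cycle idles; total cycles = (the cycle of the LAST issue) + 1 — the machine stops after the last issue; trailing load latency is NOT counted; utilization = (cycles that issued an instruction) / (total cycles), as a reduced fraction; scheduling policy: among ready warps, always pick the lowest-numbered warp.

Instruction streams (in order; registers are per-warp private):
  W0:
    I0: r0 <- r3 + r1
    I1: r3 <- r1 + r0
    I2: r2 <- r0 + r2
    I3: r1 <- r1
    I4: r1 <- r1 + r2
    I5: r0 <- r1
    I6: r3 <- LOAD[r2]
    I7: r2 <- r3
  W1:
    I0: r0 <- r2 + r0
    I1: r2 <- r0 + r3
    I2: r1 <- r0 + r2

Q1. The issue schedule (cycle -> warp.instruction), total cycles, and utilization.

cycle 0: W0.I0
cycle 1: W0.I1
cycle 2: W0.I2
cycle 3: W0.I3
cycle 4: W0.I4
cycle 5: W0.I5
cycle 6: W0.I6
cycle 7: W1.I0
cycle 8: W1.I1
cycle 9: W1.I2
cycle 10: idle
cycle 11: W0.I7

Answer: 12 cycles, utilization 11/12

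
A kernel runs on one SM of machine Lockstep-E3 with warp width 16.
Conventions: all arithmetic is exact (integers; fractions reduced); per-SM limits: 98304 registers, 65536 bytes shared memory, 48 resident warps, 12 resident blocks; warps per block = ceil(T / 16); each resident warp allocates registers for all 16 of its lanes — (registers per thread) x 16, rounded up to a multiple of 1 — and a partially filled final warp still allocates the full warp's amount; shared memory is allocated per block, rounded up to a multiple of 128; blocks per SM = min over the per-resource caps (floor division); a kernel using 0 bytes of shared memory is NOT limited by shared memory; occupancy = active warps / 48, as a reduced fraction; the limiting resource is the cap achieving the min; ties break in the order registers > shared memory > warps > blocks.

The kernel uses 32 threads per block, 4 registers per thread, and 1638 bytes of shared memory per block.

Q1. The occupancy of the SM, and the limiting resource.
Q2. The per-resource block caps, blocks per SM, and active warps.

Answer: occupancy 1/2, limited by blocks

registers: 768 blocks
shared memory: 39 blocks
warps: 24 blocks
blocks: 12 blocks

Answer: 12 blocks, 24 active warps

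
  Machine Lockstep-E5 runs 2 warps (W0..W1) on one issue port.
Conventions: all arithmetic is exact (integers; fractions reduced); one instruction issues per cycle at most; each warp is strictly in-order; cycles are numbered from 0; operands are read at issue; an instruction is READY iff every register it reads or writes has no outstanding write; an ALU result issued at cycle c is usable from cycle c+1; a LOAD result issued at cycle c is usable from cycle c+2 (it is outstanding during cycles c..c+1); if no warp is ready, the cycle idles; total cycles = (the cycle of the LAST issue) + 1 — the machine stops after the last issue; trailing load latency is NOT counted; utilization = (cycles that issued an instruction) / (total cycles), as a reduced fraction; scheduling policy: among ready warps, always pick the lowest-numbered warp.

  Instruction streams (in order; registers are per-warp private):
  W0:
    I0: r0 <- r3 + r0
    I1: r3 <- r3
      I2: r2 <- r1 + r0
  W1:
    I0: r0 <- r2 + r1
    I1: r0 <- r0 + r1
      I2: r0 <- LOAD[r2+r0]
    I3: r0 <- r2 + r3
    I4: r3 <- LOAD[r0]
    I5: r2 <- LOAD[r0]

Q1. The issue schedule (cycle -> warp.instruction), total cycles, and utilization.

cycle 0: W0.I0
cycle 1: W0.I1
cycle 2: W0.I2
cycle 3: W1.I0
cycle 4: W1.I1
cycle 5: W1.I2
cycle 6: idle
cycle 7: W1.I3
cycle 8: W1.I4
cycle 9: W1.I5

Answer: 10 cycles, utilization 9/10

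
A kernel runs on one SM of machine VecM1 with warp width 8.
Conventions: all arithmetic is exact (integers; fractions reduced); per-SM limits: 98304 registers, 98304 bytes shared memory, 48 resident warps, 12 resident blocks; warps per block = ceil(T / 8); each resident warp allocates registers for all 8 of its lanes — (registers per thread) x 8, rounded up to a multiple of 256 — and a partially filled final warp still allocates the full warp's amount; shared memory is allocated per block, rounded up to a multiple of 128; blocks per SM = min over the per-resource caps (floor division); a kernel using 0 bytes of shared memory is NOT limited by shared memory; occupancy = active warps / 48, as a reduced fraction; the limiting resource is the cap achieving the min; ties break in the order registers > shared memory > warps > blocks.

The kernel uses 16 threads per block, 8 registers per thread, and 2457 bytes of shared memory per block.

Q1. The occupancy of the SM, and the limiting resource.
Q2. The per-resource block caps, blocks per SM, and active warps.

Answer: occupancy 1/2, limited by blocks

registers: 192 blocks
shared memory: 38 blocks
warps: 24 blocks
blocks: 12 blocks

Answer: 12 blocks, 24 active warps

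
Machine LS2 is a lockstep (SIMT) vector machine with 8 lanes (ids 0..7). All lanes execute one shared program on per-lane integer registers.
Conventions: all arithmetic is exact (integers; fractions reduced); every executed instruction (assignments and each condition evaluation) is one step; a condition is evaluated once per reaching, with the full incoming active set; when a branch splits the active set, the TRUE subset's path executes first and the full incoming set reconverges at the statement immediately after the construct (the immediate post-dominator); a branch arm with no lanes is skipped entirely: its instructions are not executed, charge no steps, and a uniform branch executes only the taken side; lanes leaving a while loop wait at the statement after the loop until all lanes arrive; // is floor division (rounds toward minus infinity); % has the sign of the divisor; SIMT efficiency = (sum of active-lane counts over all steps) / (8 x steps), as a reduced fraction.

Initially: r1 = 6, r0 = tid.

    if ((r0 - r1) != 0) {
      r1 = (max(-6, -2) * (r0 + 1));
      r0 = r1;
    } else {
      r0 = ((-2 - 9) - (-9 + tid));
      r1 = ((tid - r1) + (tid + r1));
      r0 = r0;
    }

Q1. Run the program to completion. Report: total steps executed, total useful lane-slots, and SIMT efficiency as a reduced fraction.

Answer: 6 steps, 25 useful, 25/48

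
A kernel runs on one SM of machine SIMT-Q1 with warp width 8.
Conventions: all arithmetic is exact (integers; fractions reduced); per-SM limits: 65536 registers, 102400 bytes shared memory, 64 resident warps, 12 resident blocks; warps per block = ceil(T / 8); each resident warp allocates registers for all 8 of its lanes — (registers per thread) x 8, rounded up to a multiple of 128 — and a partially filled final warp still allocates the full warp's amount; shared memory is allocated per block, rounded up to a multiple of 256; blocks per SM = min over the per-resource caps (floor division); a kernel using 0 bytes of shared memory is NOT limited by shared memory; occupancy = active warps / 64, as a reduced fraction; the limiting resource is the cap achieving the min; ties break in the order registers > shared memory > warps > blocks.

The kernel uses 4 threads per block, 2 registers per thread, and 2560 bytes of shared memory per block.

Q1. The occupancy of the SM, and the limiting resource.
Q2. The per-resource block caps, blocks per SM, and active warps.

Answer: occupancy 3/16, limited by blocks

registers: 512 blocks
shared memory: 40 blocks
warps: 64 blocks
blocks: 12 blocks

Answer: 12 blocks, 12 active warps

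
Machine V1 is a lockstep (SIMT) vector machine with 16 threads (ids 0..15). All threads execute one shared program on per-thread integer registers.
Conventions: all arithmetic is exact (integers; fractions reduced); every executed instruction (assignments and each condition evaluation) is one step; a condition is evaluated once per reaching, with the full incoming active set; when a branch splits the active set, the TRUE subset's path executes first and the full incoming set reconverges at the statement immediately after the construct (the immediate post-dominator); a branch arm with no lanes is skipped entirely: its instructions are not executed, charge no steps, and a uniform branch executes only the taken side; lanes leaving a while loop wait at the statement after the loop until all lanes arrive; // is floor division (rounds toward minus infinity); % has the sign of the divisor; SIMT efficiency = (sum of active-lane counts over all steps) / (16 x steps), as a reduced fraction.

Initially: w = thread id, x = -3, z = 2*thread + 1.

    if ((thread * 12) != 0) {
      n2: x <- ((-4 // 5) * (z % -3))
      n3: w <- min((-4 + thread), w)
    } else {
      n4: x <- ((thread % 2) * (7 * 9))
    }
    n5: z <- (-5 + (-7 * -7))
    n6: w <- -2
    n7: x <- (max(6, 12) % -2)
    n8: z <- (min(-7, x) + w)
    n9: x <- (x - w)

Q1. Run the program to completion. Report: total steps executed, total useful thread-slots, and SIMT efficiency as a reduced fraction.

Answer: 9 steps, 127 useful, 127/144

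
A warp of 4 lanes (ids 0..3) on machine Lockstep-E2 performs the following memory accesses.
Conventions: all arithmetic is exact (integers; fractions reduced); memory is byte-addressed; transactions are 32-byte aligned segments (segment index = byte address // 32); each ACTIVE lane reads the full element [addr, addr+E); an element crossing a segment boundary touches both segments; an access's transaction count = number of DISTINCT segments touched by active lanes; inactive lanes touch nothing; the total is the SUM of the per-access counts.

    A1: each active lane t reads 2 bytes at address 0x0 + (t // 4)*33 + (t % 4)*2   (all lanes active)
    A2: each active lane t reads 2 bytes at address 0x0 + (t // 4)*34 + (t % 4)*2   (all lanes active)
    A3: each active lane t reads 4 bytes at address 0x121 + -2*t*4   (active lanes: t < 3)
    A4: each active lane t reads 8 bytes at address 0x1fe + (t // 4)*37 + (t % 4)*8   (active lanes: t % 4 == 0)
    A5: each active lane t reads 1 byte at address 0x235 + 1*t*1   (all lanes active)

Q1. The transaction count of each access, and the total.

A1: 1 transaction
A2: 1 transaction
A3: 2 transactions
A4: 2 transactions
A5: 1 transaction

Answer: 1,1,2,2,1; total 7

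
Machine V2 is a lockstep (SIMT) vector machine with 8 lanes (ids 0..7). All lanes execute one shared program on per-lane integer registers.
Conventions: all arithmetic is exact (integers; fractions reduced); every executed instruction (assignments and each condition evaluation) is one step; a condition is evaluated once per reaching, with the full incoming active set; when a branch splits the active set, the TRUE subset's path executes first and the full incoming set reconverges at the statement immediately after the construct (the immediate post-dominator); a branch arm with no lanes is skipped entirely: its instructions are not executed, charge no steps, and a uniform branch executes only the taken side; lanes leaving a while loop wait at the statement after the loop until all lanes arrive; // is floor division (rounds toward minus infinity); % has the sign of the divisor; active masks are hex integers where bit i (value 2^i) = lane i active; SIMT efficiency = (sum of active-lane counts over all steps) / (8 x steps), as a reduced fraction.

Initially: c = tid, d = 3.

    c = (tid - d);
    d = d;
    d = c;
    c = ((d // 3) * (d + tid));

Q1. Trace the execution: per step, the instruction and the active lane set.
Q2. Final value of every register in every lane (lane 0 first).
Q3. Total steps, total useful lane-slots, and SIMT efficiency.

step 0: c <- (tid - d)               0xff
step 1: d <- d                       0xff
step 2: d <- c                       0xff
step 3: c <- ((d // 3) * (d + tid))  0xff

Answer: 4 steps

c: 3,1,-1,0,0,0,9,11
d: -3,-2,-1,0,1,2,3,4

steps = 4; useful = 32; efficiency = 32/32 = 1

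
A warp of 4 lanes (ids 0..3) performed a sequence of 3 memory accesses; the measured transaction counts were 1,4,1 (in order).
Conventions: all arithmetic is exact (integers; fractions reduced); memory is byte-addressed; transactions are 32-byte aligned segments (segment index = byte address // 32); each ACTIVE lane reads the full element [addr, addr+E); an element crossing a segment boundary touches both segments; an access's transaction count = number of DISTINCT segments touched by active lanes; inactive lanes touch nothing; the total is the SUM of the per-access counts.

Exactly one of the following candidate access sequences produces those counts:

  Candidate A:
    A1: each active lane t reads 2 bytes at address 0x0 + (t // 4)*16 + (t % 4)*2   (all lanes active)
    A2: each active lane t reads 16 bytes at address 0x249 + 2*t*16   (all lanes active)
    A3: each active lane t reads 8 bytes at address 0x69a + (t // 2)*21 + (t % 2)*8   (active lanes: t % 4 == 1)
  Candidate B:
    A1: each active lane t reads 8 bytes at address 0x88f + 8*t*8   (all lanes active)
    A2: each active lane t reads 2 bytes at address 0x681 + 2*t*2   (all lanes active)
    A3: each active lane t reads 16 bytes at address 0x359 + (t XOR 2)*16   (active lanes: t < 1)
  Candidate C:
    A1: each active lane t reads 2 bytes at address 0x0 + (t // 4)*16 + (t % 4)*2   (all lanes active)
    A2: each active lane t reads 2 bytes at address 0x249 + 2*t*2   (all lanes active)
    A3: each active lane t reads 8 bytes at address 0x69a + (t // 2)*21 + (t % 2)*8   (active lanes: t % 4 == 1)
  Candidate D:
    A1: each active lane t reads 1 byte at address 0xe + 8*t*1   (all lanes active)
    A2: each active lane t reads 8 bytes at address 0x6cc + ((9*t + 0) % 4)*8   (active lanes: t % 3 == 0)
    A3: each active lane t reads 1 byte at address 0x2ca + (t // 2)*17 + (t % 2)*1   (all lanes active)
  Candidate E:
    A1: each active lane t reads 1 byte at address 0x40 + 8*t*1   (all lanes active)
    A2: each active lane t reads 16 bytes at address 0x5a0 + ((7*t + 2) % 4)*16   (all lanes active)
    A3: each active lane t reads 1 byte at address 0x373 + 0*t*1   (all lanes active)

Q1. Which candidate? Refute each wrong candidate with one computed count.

B: A1 gives 4 transactions, not 1
C: A2 gives 1 transaction, not 4
D: A1 gives 2 transactions, not 1
E: A2 gives 2 transactions, not 4
A: all counts match (1,4,1)

Answer: A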